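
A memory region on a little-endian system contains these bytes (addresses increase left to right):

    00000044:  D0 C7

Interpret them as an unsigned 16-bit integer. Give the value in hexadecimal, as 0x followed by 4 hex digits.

Little-endian stores the least-significant byte at the lowest address.
Reassemble most-significant byte first: C7 D0 → 0xC7D0.

0xC7D0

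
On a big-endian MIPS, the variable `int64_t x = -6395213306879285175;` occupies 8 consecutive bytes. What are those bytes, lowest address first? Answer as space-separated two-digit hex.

A7 3F A3 61 74 9B E8 49

Two's complement of -6395213306879285175 in 64 bits: 6395213306879285175 = 0x58C05C9E8B6417B7; invert → 0xA73FA361749BE848; add 1 → 0xA73FA361749BE849.
Split into bytes (most-significant first): A7 3F A3 61 74 9B E8 49.
In big-endian order the high byte comes first in memory.
So the memory order matches the most-significant-first order: A7 3F A3 61 74 9B E8 49.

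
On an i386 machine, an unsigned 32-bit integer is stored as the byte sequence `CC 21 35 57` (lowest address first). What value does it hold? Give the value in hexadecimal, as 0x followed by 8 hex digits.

Little-endian: lowest address holds the least-significant byte.
Reassemble most-significant byte first: 57 35 21 CC → 0x573521CC.

0x573521CC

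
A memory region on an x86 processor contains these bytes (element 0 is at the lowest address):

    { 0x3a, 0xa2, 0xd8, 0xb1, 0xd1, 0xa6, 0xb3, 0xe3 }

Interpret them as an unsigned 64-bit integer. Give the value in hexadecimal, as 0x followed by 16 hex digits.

0xE3B3A6D1B1D8A23A

In little-endian order the low byte comes first in memory.
Reassemble most-significant byte first: E3 B3 A6 D1 B1 D8 A2 3A → 0xE3B3A6D1B1D8A23A.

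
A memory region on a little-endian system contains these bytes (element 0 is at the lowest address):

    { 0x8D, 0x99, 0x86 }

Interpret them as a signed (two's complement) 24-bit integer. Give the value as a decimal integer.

In little-endian order the low byte comes first in memory.
Reassemble most-significant byte first: 86 99 8D → 0x86998D.
Top bit is set, so as a signed 24-bit value this is 0x86998D − 2^24 = -7956083.

-7956083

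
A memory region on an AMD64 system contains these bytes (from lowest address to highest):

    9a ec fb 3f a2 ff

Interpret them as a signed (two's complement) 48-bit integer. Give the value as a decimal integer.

-402653451110

In little-endian order the low byte comes first in memory.
Reassemble most-significant byte first: FF A2 3F FB EC 9A → 0xFFA23FFBEC9A.
Top bit is set, so as a signed 48-bit value this is 0xFFA23FFBEC9A − 2^48 = -402653451110.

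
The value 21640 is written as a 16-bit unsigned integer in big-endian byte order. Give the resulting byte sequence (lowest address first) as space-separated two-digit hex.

21640 in hexadecimal, padded to 16 bits, is 0x5488.
Split into bytes (most-significant first): 54 88.
Big-endian stores the most-significant byte at the lowest address.
So the memory order matches the most-significant-first order: 54 88.

54 88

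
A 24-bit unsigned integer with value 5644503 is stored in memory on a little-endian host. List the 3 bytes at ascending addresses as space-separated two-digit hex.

5644503 in hexadecimal, padded to 24 bits, is 0x5620D7.
Split into bytes (most-significant first): 56 20 D7.
Little-endian stores the least-significant byte at the lowest address.
So at ascending addresses the bytes are D7 20 56.

D7 20 56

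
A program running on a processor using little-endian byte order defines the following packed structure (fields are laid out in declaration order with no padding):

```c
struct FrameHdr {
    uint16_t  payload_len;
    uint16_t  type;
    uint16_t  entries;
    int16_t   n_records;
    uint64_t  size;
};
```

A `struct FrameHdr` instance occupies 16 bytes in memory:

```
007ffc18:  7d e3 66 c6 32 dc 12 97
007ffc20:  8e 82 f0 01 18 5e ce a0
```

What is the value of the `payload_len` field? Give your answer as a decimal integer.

58237

`payload_len` is the first field, at byte offset 0, occupying 2 bytes.
Bytes at offsets 0..1: 7D E3.
In little-endian order the low byte comes first in memory.
Reassemble most-significant byte first: E3 7D → 0xE37D.
0xE37D = 58237.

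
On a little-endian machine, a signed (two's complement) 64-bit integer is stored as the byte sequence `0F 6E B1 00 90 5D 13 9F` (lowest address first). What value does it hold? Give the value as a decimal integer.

Little-endian: lowest address holds the least-significant byte.
Reassemble most-significant byte first: 9F 13 5D 90 00 B1 6E 0F → 0x9F135D9000B16E0F.
Top bit is set, so as a signed 64-bit value this is 0x9F135D9000B16E0F − 2^64 = -6984135724053205489.

-6984135724053205489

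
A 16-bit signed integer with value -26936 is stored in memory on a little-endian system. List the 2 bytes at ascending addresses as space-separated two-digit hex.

Two's complement of -26936 in 16 bits: 26936 = 0x6938; invert → 0x96C7; add 1 → 0x96C8.
Split into bytes (most-significant first): 96 C8.
Little-endian: lowest address holds the least-significant byte.
So at ascending addresses the bytes are C8 96.

C8 96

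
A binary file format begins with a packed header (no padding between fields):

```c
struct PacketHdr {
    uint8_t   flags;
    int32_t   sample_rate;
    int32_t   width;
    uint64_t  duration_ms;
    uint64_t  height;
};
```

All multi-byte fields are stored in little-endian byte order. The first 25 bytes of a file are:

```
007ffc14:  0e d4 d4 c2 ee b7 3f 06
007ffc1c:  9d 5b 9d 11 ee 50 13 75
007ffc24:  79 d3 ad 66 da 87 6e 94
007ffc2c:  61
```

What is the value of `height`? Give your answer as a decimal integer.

`height` follows `flags` (1 B), `sample_rate` (4 B), `width` (4 B), `duration_ms` (8 B), so it starts at offset 1 + 4 + 4 + 8 = 17 and occupies 8 bytes.
Bytes at offsets 17..24: D3 AD 66 DA 87 6E 94 61.
In little-endian order the low byte comes first in memory.
Reassemble most-significant byte first: 61 94 6E 87 DA 66 AD D3 → 0x61946E87DA66ADD3.
0x61946E87DA66ADD3 = 7031366447995989459.

7031366447995989459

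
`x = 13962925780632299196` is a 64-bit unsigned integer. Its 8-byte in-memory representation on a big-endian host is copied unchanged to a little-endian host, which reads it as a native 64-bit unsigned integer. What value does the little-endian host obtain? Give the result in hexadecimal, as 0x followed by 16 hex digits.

13962925780632299196 in 64-bit hexadecimal is 0xC1C64704CBBB66BC.
Stored big-endian, the bytes at ascending addresses are C1 C6 47 04 CB BB 66 BC.
Read back as little-endian, the first byte is least significant, giving 0xBC66BBCB0447C6C1.

0xBC66BBCB0447C6C1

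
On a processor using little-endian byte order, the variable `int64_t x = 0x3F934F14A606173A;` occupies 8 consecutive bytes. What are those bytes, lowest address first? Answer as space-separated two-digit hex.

Split into bytes (most-significant first): 3F 93 4F 14 A6 06 17 3A.
Little-endian stores the least-significant byte at the lowest address.
So at ascending addresses the bytes are 3A 17 06 A6 14 4F 93 3F.

3A 17 06 A6 14 4F 93 3F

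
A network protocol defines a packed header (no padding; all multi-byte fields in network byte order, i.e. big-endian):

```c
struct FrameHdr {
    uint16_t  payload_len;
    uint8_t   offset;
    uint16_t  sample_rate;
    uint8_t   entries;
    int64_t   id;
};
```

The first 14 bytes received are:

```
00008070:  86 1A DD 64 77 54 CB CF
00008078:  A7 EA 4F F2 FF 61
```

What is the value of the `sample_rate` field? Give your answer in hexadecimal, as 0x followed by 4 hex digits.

0x6477

`sample_rate` follows `payload_len` (2 B), `offset` (1 B), so it starts at offset 2 + 1 = 3 and occupies 2 bytes.
Bytes at offsets 3..4: 64 77.
Big-endian stores the most-significant byte at the lowest address.
The bytes are already most-significant first: 0x6477.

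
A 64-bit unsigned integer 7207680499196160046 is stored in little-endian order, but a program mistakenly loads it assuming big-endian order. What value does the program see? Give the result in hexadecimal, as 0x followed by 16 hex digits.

0x2EE818E139D30664

7207680499196160046 in 64-bit hexadecimal is 0x6406D339E118E82E.
Stored little-endian, the bytes at ascending addresses are 2E E8 18 E1 39 D3 06 64.
Read back as big-endian, the last byte is least significant, giving 0x2EE818E139D30664.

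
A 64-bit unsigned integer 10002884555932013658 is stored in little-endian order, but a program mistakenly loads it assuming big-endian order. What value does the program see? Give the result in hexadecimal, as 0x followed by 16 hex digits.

10002884555932013658 in 64-bit hexadecimal is 0x8AD162818D91945A.
Stored little-endian, the bytes at ascending addresses are 5A 94 91 8D 81 62 D1 8A.
Read back as big-endian, the last byte is least significant, giving 0x5A94918D8162D18A.

0x5A94918D8162D18A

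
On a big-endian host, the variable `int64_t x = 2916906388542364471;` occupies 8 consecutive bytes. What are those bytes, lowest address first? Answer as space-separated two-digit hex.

2916906388542364471 in hexadecimal, padded to 64 bits, is 0x287AEEE7EC229B37.
Split into bytes (most-significant first): 28 7A EE E7 EC 22 9B 37.
Big-endian stores the most-significant byte at the lowest address.
So the memory order matches the most-significant-first order: 28 7A EE E7 EC 22 9B 37.

28 7A EE E7 EC 22 9B 37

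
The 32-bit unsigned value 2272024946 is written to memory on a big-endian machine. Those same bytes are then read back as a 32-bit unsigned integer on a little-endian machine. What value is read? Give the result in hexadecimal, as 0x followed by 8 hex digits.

2272024946 in 32-bit hexadecimal is 0x876C5972.
Stored big-endian, the bytes at ascending addresses are 87 6C 59 72.
Read back as little-endian, the first byte is least significant, giving 0x72596C87.

0x72596C87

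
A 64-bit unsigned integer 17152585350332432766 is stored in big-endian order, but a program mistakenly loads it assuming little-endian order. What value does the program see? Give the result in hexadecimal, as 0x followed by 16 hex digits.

0x7E4122727F390AEE

17152585350332432766 in 64-bit hexadecimal is 0xEE0A397F7222417E.
Stored big-endian, the bytes at ascending addresses are EE 0A 39 7F 72 22 41 7E.
Read back as little-endian, the first byte is least significant, giving 0x7E4122727F390AEE.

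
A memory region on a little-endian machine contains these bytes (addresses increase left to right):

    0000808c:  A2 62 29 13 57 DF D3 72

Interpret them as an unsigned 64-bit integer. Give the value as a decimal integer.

Little-endian: lowest address holds the least-significant byte.
Reassemble most-significant byte first: 72 D3 DF 57 13 29 62 A2 → 0x72D3DF57132962A2.
0x72D3DF57132962A2 = 8274202505486361250.

8274202505486361250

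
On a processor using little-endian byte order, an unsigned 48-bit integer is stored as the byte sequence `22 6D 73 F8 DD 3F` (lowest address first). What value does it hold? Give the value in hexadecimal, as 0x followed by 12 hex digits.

Little-endian stores the least-significant byte at the lowest address.
Reassemble most-significant byte first: 3F DD F8 73 6D 22 → 0x3FDDF8736D22.

0x3FDDF8736D22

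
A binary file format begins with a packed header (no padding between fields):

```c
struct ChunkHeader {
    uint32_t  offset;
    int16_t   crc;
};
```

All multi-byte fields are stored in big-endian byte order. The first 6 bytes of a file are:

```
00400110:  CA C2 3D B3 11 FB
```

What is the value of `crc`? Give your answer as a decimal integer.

`crc` follows `offset` (4 bytes), so it starts at byte offset 4 and occupies 2 bytes.
Bytes at offsets 4..5: 11 FB.
In big-endian order the high byte comes first in memory.
The bytes are already most-significant first: 0x11FB.
0x11FB = 4603.

4603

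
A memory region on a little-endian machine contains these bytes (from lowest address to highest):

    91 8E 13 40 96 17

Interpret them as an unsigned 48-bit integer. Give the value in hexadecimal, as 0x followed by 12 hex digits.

Little-endian: lowest address holds the least-significant byte.
Reassemble most-significant byte first: 17 96 40 13 8E 91 → 0x179640138E91.

0x179640138E91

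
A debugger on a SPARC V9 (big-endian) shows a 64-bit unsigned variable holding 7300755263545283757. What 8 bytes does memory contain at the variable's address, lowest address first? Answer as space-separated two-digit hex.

7300755263545283757 in hexadecimal, padded to 64 bits, is 0x65517E3B2BAE14AD.
Split into bytes (most-significant first): 65 51 7E 3B 2B AE 14 AD.
Big-endian stores the most-significant byte at the lowest address.
So the memory order matches the most-significant-first order: 65 51 7E 3B 2B AE 14 AD.

65 51 7E 3B 2B AE 14 AD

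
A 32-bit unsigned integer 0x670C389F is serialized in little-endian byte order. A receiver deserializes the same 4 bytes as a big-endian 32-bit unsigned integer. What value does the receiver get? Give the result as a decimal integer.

2671250535

Stored little-endian, the bytes at ascending addresses are 9F 38 0C 67.
Read back as big-endian, the last byte is least significant, giving 0x9F380C67.
0x9F380C67 = 2671250535.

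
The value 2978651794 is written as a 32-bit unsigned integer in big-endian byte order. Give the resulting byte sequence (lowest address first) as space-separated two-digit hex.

2978651794 in hexadecimal, padded to 32 bits, is 0xB18A9E92.
Split into bytes (most-significant first): B1 8A 9E 92.
Big-endian stores the most-significant byte at the lowest address.
So the memory order matches the most-significant-first order: B1 8A 9E 92.

B1 8A 9E 92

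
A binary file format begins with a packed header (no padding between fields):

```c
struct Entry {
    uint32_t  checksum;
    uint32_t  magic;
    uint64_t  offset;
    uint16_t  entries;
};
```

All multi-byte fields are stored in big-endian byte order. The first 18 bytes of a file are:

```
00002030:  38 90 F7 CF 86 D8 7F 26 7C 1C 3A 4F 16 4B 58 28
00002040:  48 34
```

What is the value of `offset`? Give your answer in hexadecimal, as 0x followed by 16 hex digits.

`offset` follows `checksum` (4 B), `magic` (4 B), so it starts at offset 4 + 4 = 8 and occupies 8 bytes.
Bytes at offsets 8..15: 7C 1C 3A 4F 16 4B 58 28.
Big-endian stores the most-significant byte at the lowest address.
The bytes are already most-significant first: 0x7C1C3A4F164B5828.

0x7C1C3A4F164B5828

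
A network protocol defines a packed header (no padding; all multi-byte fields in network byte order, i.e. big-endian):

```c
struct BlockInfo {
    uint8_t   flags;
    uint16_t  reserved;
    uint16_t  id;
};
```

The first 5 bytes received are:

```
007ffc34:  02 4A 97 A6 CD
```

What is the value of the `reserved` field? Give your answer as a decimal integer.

`reserved` follows `flags` (1 byte), so it starts at byte offset 1 and occupies 2 bytes.
Bytes at offsets 1..2: 4A 97.
Big-endian: lowest address holds the most-significant byte.
The bytes are already most-significant first: 0x4A97.
0x4A97 = 19095.

19095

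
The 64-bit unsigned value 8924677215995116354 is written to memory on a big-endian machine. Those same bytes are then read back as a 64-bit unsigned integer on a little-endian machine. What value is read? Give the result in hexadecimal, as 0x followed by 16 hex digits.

0x423B699AA4D2DA7B

8924677215995116354 in 64-bit hexadecimal is 0x7BDAD2A49A693B42.
Stored big-endian, the bytes at ascending addresses are 7B DA D2 A4 9A 69 3B 42.
Read back as little-endian, the first byte is least significant, giving 0x423B699AA4D2DA7B.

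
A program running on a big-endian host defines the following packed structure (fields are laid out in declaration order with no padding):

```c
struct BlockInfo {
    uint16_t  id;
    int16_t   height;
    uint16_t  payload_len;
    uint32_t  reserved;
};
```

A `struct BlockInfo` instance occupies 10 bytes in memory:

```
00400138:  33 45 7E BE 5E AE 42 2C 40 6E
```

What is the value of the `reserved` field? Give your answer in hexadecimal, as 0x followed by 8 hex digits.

`reserved` follows `id` (2 B), `height` (2 B), `payload_len` (2 B), so it starts at offset 2 + 2 + 2 = 6 and occupies 4 bytes.
Bytes at offsets 6..9: 42 2C 40 6E.
Big-endian stores the most-significant byte at the lowest address.
The bytes are already most-significant first: 0x422C406E.

0x422C406E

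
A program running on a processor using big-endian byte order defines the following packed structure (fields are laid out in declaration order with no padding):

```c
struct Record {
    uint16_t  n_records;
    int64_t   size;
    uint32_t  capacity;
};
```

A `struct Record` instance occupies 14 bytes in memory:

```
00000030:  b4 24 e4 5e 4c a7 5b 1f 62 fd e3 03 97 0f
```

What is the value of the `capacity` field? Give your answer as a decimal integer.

`capacity` follows `n_records` (2 B), `size` (8 B), so it starts at offset 2 + 8 = 10 and occupies 4 bytes.
Bytes at offsets 10..13: E3 03 97 0F.
Big-endian: lowest address holds the most-significant byte.
The bytes are already most-significant first: 0xE303970F.
0xE303970F = 3808663311.

3808663311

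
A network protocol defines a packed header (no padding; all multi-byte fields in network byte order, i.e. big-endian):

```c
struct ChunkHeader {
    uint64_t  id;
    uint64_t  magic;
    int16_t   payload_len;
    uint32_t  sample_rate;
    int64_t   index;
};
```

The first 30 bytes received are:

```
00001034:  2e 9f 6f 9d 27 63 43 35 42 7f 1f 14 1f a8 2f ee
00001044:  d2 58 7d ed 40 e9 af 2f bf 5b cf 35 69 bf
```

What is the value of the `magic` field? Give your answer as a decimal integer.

4791582699836420078

`magic` follows `id` (8 bytes), so it starts at byte offset 8 and occupies 8 bytes.
Bytes at offsets 8..15: 42 7F 1F 14 1F A8 2F EE.
In big-endian order the high byte comes first in memory.
The bytes are already most-significant first: 0x427F1F141FA82FEE.
0x427F1F141FA82FEE = 4791582699836420078.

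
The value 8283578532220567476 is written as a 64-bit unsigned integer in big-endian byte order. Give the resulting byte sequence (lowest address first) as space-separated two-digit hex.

72 F5 2E C9 6A 0E FF B4

8283578532220567476 in hexadecimal, padded to 64 bits, is 0x72F52EC96A0EFFB4.
Split into bytes (most-significant first): 72 F5 2E C9 6A 0E FF B4.
In big-endian order the high byte comes first in memory.
So the memory order matches the most-significant-first order: 72 F5 2E C9 6A 0E FF B4.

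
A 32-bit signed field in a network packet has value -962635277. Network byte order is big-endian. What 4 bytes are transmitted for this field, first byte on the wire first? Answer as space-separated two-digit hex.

C6 9F 59 F3

Two's complement of -962635277 in 32 bits: 962635277 = 0x3960A60D; invert → 0xC69F59F2; add 1 → 0xC69F59F3.
Split into bytes (most-significant first): C6 9F 59 F3.
Big-endian: lowest address holds the most-significant byte.
So the memory order matches the most-significant-first order: C6 9F 59 F3.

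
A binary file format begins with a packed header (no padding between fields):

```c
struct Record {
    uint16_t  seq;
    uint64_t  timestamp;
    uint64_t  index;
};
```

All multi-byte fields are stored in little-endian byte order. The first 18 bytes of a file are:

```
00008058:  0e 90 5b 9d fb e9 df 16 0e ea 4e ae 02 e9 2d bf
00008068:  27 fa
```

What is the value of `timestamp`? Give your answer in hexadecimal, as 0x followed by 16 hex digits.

0xEA0E16DFE9FB9D5B

`timestamp` follows `seq` (2 bytes), so it starts at byte offset 2 and occupies 8 bytes.
Bytes at offsets 2..9: 5B 9D FB E9 DF 16 0E EA.
Little-endian: lowest address holds the least-significant byte.
Reassemble most-significant byte first: EA 0E 16 DF E9 FB 9D 5B → 0xEA0E16DFE9FB9D5B.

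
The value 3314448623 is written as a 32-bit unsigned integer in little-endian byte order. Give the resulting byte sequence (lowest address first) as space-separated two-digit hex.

3314448623 in hexadecimal, padded to 32 bits, is 0xC58E78EF.
Split into bytes (most-significant first): C5 8E 78 EF.
Little-endian stores the least-significant byte at the lowest address.
So at ascending addresses the bytes are EF 78 8E C5.

EF 78 8E C5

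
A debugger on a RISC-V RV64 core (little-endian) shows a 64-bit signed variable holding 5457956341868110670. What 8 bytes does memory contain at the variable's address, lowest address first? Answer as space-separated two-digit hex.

5457956341868110670 in hexadecimal, padded to 64 bits, is 0x4BBE8E601CA3A34E.
Split into bytes (most-significant first): 4B BE 8E 60 1C A3 A3 4E.
Little-endian: lowest address holds the least-significant byte.
So at ascending addresses the bytes are 4E A3 A3 1C 60 8E BE 4B.

4E A3 A3 1C 60 8E BE 4B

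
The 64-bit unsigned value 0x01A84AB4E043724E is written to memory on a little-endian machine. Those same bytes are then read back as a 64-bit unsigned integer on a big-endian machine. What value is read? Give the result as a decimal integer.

Stored little-endian, the bytes at ascending addresses are 4E 72 43 E0 B4 4A A8 01.
Read back as big-endian, the last byte is least significant, giving 0x4E7243E0B44AA801.
0x4E7243E0B44AA801 = 5652655114679920641.

5652655114679920641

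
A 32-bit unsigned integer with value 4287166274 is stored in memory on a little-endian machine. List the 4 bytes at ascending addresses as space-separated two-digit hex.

42 F7 88 FF

4287166274 in hexadecimal, padded to 32 bits, is 0xFF88F742.
Split into bytes (most-significant first): FF 88 F7 42.
In little-endian order the low byte comes first in memory.
So at ascending addresses the bytes are 42 F7 88 FF.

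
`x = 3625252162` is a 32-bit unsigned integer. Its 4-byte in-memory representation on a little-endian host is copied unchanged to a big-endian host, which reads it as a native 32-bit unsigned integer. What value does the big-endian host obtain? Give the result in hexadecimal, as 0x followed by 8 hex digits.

3625252162 in 32-bit hexadecimal is 0xD814F542.
Stored little-endian, the bytes at ascending addresses are 42 F5 14 D8.
Read back as big-endian, the last byte is least significant, giving 0x42F514D8.

0x42F514D8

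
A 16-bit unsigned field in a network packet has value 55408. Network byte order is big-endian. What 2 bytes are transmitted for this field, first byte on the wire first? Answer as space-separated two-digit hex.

D8 70

55408 in hexadecimal, padded to 16 bits, is 0xD870.
Split into bytes (most-significant first): D8 70.
In big-endian order the high byte comes first in memory.
So the memory order matches the most-significant-first order: D8 70.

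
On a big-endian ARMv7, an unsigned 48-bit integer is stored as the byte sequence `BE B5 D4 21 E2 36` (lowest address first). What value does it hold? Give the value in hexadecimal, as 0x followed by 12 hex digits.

Big-endian stores the most-significant byte at the lowest address.
The bytes are already most-significant first: 0xBEB5D421E236.

0xBEB5D421E236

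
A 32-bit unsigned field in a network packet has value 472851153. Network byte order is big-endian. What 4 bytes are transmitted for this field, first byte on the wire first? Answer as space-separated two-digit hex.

472851153 in hexadecimal, padded to 32 bits, is 0x1C2F22D1.
Split into bytes (most-significant first): 1C 2F 22 D1.
Big-endian: lowest address holds the most-significant byte.
So the memory order matches the most-significant-first order: 1C 2F 22 D1.

1C 2F 22 D1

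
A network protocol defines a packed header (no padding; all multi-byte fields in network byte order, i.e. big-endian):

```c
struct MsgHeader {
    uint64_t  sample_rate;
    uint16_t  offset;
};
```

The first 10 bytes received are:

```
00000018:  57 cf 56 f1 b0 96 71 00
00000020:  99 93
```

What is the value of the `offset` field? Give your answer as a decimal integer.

39315

`offset` follows `sample_rate` (8 bytes), so it starts at byte offset 8 and occupies 2 bytes.
Bytes at offsets 8..9: 99 93.
Big-endian stores the most-significant byte at the lowest address.
The bytes are already most-significant first: 0x9993.
0x9993 = 39315.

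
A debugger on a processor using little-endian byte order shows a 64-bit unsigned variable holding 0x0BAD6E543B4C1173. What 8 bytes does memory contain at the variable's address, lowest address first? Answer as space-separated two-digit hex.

73 11 4C 3B 54 6E AD 0B

Split into bytes (most-significant first): 0B AD 6E 54 3B 4C 11 73.
In little-endian order the low byte comes first in memory.
So at ascending addresses the bytes are 73 11 4C 3B 54 6E AD 0B.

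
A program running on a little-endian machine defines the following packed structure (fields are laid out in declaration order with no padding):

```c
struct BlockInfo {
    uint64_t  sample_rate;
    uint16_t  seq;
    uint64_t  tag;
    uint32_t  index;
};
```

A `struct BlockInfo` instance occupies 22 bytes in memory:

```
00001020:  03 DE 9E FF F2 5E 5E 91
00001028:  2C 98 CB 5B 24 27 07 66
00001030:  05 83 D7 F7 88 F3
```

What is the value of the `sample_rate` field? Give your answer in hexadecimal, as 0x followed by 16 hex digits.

`sample_rate` is the first field, at byte offset 0, occupying 8 bytes.
Bytes at offsets 0..7: 03 DE 9E FF F2 5E 5E 91.
In little-endian order the low byte comes first in memory.
Reassemble most-significant byte first: 91 5E 5E F2 FF 9E DE 03 → 0x915E5EF2FF9EDE03.

0x915E5EF2FF9EDE03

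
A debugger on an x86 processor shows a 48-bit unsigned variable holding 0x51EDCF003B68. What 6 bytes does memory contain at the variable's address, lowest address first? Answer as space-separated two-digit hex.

68 3B 00 CF ED 51

Split into bytes (most-significant first): 51 ED CF 00 3B 68.
Little-endian stores the least-significant byte at the lowest address.
So at ascending addresses the bytes are 68 3B 00 CF ED 51.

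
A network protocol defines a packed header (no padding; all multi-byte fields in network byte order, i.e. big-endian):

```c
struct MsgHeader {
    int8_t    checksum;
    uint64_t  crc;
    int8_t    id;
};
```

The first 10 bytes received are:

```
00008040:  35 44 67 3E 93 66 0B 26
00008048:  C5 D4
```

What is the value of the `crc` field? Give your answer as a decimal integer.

4928977119973418693

`crc` follows `checksum` (1 byte), so it starts at byte offset 1 and occupies 8 bytes.
Bytes at offsets 1..8: 44 67 3E 93 66 0B 26 C5.
Big-endian: lowest address holds the most-significant byte.
The bytes are already most-significant first: 0x44673E93660B26C5.
0x44673E93660B26C5 = 4928977119973418693.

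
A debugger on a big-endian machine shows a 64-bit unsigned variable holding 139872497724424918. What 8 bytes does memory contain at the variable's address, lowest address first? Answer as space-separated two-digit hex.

139872497724424918 in hexadecimal, padded to 64 bits, is 0x01F0ED4BACB602D6.
Split into bytes (most-significant first): 01 F0 ED 4B AC B6 02 D6.
Big-endian stores the most-significant byte at the lowest address.
So the memory order matches the most-significant-first order: 01 F0 ED 4B AC B6 02 D6.

01 F0 ED 4B AC B6 02 D6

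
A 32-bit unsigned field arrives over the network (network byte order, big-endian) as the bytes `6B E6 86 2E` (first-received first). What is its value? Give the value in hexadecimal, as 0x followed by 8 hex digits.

0x6BE6862E

In big-endian order the high byte comes first in memory.
The bytes are already most-significant first: 0x6BE6862E.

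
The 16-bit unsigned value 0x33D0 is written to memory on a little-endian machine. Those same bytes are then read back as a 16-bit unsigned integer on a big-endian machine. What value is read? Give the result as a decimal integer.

Stored little-endian, the bytes at ascending addresses are D0 33.
Read back as big-endian, the last byte is least significant, giving 0xD033.
0xD033 = 53299.

53299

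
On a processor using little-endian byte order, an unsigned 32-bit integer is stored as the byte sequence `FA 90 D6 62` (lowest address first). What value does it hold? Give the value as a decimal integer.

Little-endian: lowest address holds the least-significant byte.
Reassemble most-significant byte first: 62 D6 90 FA → 0x62D690FA.
0x62D690FA = 1658228986.

1658228986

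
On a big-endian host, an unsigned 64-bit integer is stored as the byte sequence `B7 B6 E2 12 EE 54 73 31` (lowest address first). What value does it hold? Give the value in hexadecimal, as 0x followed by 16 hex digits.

Big-endian stores the most-significant byte at the lowest address.
The bytes are already most-significant first: 0xB7B6E212EE547331.

0xB7B6E212EE547331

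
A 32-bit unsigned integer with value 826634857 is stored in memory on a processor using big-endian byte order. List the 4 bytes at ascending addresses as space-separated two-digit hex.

826634857 in hexadecimal, padded to 32 bits, is 0x31457269.
Split into bytes (most-significant first): 31 45 72 69.
Big-endian: lowest address holds the most-significant byte.
So the memory order matches the most-significant-first order: 31 45 72 69.

31 45 72 69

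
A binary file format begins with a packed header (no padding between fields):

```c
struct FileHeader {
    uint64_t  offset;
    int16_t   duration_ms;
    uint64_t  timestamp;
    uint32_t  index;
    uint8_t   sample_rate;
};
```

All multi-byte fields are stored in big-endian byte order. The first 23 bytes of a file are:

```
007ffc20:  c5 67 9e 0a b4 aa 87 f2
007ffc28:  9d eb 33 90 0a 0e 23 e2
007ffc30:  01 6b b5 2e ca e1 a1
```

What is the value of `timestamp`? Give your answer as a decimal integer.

3715480748428493163

`timestamp` follows `offset` (8 B), `duration_ms` (2 B), so it starts at offset 8 + 2 = 10 and occupies 8 bytes.
Bytes at offsets 10..17: 33 90 0A 0E 23 E2 01 6B.
Big-endian: lowest address holds the most-significant byte.
The bytes are already most-significant first: 0x33900A0E23E2016B.
0x33900A0E23E2016B = 3715480748428493163.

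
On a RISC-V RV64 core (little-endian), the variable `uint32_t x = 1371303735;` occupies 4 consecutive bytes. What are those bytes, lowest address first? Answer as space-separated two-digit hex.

1371303735 in hexadecimal, padded to 32 bits, is 0x51BC6F37.
Split into bytes (most-significant first): 51 BC 6F 37.
Little-endian: lowest address holds the least-significant byte.
So at ascending addresses the bytes are 37 6F BC 51.

37 6F BC 51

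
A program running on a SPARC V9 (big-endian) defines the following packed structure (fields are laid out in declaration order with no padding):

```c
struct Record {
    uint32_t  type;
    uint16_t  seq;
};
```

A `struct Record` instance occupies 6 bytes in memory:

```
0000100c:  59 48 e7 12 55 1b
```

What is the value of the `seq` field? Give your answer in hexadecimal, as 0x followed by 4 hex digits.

0x551B

`seq` follows `type` (4 bytes), so it starts at byte offset 4 and occupies 2 bytes.
Bytes at offsets 4..5: 55 1B.
Big-endian stores the most-significant byte at the lowest address.
The bytes are already most-significant first: 0x551B.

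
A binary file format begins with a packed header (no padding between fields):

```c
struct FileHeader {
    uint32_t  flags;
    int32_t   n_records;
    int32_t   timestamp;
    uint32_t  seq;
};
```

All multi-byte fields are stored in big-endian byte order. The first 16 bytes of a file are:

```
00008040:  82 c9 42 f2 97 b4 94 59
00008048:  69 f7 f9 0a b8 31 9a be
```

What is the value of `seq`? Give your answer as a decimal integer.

`seq` follows `flags` (4 B), `n_records` (4 B), `timestamp` (4 B), so it starts at offset 4 + 4 + 4 = 12 and occupies 4 bytes.
Bytes at offsets 12..15: B8 31 9A BE.
In big-endian order the high byte comes first in memory.
The bytes are already most-significant first: 0xB8319ABE.
0xB8319ABE = 3090258622.

3090258622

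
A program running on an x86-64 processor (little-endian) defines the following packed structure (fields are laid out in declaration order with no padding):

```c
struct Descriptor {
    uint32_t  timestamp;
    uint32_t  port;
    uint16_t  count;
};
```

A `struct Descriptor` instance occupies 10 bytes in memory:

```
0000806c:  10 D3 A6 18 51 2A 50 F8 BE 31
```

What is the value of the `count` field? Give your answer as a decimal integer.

12734

`count` follows `timestamp` (4 B), `port` (4 B), so it starts at offset 4 + 4 = 8 and occupies 2 bytes.
Bytes at offsets 8..9: BE 31.
Little-endian stores the least-significant byte at the lowest address.
Reassemble most-significant byte first: 31 BE → 0x31BE.
0x31BE = 12734.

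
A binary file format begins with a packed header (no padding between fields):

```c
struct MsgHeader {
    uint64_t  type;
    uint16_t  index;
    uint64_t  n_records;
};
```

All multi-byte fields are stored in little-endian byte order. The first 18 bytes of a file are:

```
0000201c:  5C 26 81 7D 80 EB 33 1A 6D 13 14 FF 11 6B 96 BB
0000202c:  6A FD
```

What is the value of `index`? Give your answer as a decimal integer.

4973

`index` follows `type` (8 bytes), so it starts at byte offset 8 and occupies 2 bytes.
Bytes at offsets 8..9: 6D 13.
Little-endian stores the least-significant byte at the lowest address.
Reassemble most-significant byte first: 13 6D → 0x136D.
0x136D = 4973.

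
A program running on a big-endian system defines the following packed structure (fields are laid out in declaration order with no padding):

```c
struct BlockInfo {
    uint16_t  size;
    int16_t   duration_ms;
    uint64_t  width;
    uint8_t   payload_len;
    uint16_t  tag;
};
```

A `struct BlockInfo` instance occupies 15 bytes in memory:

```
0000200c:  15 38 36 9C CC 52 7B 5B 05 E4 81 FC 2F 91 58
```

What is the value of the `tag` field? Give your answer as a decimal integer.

`tag` follows `size` (2 B), `duration_ms` (2 B), `width` (8 B), `payload_len` (1 B), so it starts at offset 2 + 2 + 8 + 1 = 13 and occupies 2 bytes.
Bytes at offsets 13..14: 91 58.
In big-endian order the high byte comes first in memory.
The bytes are already most-significant first: 0x9158.
0x9158 = 37208.

37208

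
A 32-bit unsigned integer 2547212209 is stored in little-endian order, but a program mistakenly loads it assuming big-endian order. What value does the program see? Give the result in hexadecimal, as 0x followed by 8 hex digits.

0xB15FD397

2547212209 in 32-bit hexadecimal is 0x97D35FB1.
Stored little-endian, the bytes at ascending addresses are B1 5F D3 97.
Read back as big-endian, the last byte is least significant, giving 0xB15FD397.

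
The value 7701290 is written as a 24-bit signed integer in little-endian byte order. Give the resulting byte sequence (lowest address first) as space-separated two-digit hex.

7701290 in hexadecimal, padded to 24 bits, is 0x75832A.
Split into bytes (most-significant first): 75 83 2A.
Little-endian: lowest address holds the least-significant byte.
So at ascending addresses the bytes are 2A 83 75.

2A 83 75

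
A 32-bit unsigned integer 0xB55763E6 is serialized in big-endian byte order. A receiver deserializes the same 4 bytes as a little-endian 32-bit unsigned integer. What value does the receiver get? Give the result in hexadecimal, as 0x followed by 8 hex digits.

0xE66357B5

Stored big-endian, the bytes at ascending addresses are B5 57 63 E6.
Read back as little-endian, the first byte is least significant, giving 0xE66357B5.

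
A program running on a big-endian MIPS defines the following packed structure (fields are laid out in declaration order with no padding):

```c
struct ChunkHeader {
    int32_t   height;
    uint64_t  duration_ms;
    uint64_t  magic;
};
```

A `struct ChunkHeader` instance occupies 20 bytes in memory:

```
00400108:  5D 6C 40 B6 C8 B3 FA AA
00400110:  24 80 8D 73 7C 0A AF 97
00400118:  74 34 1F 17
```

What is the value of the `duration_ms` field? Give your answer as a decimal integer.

14462178437080583539

`duration_ms` follows `height` (4 bytes), so it starts at byte offset 4 and occupies 8 bytes.
Bytes at offsets 4..11: C8 B3 FA AA 24 80 8D 73.
In big-endian order the high byte comes first in memory.
The bytes are already most-significant first: 0xC8B3FAAA24808D73.
0xC8B3FAAA24808D73 = 14462178437080583539.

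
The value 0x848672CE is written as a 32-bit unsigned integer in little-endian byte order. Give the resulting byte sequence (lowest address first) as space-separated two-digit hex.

CE 72 86 84

Split into bytes (most-significant first): 84 86 72 CE.
Little-endian stores the least-significant byte at the lowest address.
So at ascending addresses the bytes are CE 72 86 84.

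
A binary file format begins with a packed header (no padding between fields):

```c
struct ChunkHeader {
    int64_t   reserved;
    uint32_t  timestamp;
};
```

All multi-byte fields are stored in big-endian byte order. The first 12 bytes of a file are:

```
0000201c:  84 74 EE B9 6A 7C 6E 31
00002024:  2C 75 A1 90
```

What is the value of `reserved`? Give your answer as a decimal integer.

-8902228083281727951

`reserved` is the first field, at byte offset 0, occupying 8 bytes.
Bytes at offsets 0..7: 84 74 EE B9 6A 7C 6E 31.
Big-endian: lowest address holds the most-significant byte.
The bytes are already most-significant first: 0x8474EEB96A7C6E31.
Top bit is set, so as a signed 64-bit value this is 0x8474EEB96A7C6E31 − 2^64 = -8902228083281727951.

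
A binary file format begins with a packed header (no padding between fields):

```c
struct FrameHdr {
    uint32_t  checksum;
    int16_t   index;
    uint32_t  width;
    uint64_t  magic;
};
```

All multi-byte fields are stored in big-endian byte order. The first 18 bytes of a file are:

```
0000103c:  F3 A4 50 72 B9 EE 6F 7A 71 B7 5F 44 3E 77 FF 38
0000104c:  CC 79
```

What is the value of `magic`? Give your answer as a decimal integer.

`magic` follows `checksum` (4 B), `index` (2 B), `width` (4 B), so it starts at offset 4 + 2 + 4 = 10 and occupies 8 bytes.
Bytes at offsets 10..17: 5F 44 3E 77 FF 38 CC 79.
Big-endian stores the most-significant byte at the lowest address.
The bytes are already most-significant first: 0x5F443E77FF38CC79.
0x5F443E77FF38CC79 = 6864680417123421305.

6864680417123421305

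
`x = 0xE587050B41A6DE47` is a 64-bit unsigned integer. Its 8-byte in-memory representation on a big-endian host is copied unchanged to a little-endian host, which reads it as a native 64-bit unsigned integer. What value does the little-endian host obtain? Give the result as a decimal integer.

5178759419810645989

Stored big-endian, the bytes at ascending addresses are E5 87 05 0B 41 A6 DE 47.
Read back as little-endian, the first byte is least significant, giving 0x47DEA6410B0587E5.
0x47DEA6410B0587E5 = 5178759419810645989.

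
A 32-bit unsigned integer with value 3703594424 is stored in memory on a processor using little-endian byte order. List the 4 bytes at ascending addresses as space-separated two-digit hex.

B8 5D C0 DC

3703594424 in hexadecimal, padded to 32 bits, is 0xDCC05DB8.
Split into bytes (most-significant first): DC C0 5D B8.
Little-endian stores the least-significant byte at the lowest address.
So at ascending addresses the bytes are B8 5D C0 DC.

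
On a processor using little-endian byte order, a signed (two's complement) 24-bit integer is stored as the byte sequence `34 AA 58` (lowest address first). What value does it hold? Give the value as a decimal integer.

5810740

Little-endian: lowest address holds the least-significant byte.
Reassemble most-significant byte first: 58 AA 34 → 0x58AA34.
0x58AA34 = 5810740.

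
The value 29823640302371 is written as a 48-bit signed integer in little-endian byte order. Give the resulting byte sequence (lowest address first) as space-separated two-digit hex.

29823640302371 in hexadecimal, padded to 48 bits, is 0x1B1FDB7C7323.
Split into bytes (most-significant first): 1B 1F DB 7C 73 23.
Little-endian stores the least-significant byte at the lowest address.
So at ascending addresses the bytes are 23 73 7C DB 1F 1B.

23 73 7C DB 1F 1B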